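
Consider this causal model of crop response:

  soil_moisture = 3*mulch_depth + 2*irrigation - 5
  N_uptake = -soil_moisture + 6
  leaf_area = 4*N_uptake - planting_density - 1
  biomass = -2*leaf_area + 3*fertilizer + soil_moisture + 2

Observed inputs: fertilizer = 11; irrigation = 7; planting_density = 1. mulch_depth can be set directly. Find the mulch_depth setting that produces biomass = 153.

mulch_depth = 3

Substituting into the soil_moisture equation gives soil_moisture = 3*mulch_depth + 9.
So N_uptake = -3*mulch_depth - 3.
Substituting into the leaf_area equation gives leaf_area = -12*mulch_depth - 14.
Substituting into the biomass equation gives biomass = 27*mulch_depth + 72.
Solve 27*mulch_depth + 72 = 153: mulch_depth = (153 - 72) / 27 = 3.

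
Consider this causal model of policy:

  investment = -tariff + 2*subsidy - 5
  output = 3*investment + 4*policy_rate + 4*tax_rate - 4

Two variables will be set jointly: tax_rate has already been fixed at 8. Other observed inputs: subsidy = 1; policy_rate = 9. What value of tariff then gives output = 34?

With tax_rate held at 8:
Substituting into the investment equation gives investment = -tariff - 3.
Substituting into the output equation gives output = -3*tariff + 55.
Solve -3*tariff + 55 = 34: tariff = (34 - 55) / -3 = 7.

tariff = 7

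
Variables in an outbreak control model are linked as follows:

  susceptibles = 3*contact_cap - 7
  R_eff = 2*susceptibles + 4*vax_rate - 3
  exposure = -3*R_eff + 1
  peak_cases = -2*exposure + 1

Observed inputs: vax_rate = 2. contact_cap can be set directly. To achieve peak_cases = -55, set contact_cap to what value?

Substituting into the R_eff equation gives R_eff = 6*contact_cap - 9.
This gives exposure = -18*contact_cap + 28.
Substituting into the peak_cases equation gives peak_cases = 36*contact_cap - 55.
Solve 36*contact_cap - 55 = -55: contact_cap = (-55 + 55) / 36 = 0.

contact_cap = 0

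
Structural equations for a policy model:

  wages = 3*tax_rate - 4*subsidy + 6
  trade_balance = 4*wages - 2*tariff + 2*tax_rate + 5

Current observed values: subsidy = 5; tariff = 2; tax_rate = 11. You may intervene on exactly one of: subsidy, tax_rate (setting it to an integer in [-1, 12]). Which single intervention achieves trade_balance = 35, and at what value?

set subsidy = 9

Intervening on subsidy: with other inputs at their observed values, trade_balance = -16*subsidy + 179. Solving for 35 gives subsidy = 9, within [-1, 12].
Intervening on tax_rate: trade_balance = 14*tax_rate - 55. Reaching 35 requires tax_rate = 45/7, not an integer.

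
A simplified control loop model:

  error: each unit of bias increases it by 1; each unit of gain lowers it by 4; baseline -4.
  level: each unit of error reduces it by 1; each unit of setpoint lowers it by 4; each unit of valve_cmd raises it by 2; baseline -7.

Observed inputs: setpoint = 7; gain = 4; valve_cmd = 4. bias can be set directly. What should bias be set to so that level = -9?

Substituting into the error equation gives error = bias - 20.
This gives level = -bias - 7.
Solve -bias - 7 = -9: bias = (-9 + 7) / -1 = 2.

bias = 2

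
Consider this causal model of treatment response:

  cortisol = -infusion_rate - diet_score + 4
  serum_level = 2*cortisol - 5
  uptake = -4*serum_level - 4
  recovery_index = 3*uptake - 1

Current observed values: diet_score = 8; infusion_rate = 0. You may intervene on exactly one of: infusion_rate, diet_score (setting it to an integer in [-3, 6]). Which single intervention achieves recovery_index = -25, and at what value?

set diet_score = 1

Intervening on infusion_rate: recovery_index = 24*infusion_rate + 143. Reaching -25 requires infusion_rate = -7, outside [-3, 6].
Intervening on diet_score: with other inputs at their observed values, recovery_index = 24*diet_score - 49. Solving for -25 gives diet_score = 1, within [-3, 6].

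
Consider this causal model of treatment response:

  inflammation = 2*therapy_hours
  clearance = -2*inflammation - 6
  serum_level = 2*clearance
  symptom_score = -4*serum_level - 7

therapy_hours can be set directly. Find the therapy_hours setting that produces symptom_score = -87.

therapy_hours = -4

Substituting into the clearance equation gives clearance = -4*therapy_hours - 6.
So serum_level = -8*therapy_hours - 12.
This gives symptom_score = 32*therapy_hours + 41.
Solve 32*therapy_hours + 41 = -87: therapy_hours = (-87 - 41) / 32 = -4.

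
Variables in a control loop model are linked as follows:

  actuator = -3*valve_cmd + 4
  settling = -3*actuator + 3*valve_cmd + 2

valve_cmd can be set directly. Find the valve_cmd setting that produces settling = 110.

Substituting into the settling equation gives settling = 12*valve_cmd - 10.
Solve 12*valve_cmd - 10 = 110: valve_cmd = (110 + 10) / 12 = 10.

valve_cmd = 10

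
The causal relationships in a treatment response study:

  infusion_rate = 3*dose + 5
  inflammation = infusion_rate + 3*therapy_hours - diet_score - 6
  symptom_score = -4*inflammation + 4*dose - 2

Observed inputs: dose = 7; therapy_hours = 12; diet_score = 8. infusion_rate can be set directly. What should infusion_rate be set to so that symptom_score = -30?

Intervening on infusion_rate fixes its value directly, overriding its dependence on dose.
Substituting into the inflammation equation gives inflammation = infusion_rate + 22.
Substituting into the symptom_score equation gives symptom_score = -4*infusion_rate - 62.
Solve -4*infusion_rate - 62 = -30: infusion_rate = (-30 + 62) / -4 = -8.

infusion_rate = -8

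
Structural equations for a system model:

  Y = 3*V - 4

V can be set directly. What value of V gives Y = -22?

Solve 3*V - 4 = -22: V = (-22 + 4) / 3 = -6.

V = -6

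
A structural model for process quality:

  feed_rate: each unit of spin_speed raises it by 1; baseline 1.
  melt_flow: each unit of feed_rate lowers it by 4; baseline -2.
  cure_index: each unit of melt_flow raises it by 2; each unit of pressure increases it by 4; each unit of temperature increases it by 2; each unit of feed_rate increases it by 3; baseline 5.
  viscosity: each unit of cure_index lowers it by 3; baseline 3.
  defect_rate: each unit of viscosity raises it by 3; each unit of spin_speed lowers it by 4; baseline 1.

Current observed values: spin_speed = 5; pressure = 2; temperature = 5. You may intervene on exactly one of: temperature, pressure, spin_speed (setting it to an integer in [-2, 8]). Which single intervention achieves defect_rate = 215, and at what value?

set temperature = -2

Intervening on temperature: with other inputs at their observed values, defect_rate = -18*temperature + 179. Solving for 215 gives temperature = -2, within [-2, 8].
Intervening on pressure: defect_rate = -36*pressure + 161. Reaching 215 requires pressure = -3/2, not an integer.
Intervening on spin_speed: defect_rate = 41*spin_speed - 116. Reaching 215 requires spin_speed = 331/41, not an integer.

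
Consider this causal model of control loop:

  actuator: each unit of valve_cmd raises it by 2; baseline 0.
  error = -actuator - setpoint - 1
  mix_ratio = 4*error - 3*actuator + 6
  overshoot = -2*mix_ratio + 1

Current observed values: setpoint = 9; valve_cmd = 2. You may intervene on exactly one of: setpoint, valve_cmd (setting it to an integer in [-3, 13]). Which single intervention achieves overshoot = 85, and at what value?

Intervening on setpoint: with other inputs at their observed values, overshoot = 8*setpoint + 53. Solving for 85 gives setpoint = 4, within [-3, 13].
Intervening on valve_cmd: overshoot = 28*valve_cmd + 69. Reaching 85 requires valve_cmd = 4/7, not an integer.

set setpoint = 4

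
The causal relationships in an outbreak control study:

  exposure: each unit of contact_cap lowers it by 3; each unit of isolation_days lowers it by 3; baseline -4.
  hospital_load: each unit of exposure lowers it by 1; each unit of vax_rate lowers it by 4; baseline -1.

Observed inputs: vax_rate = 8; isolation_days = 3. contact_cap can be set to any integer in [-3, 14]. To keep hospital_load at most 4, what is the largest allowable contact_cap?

contact_cap = 8

Substituting into the exposure equation gives exposure = -3*contact_cap - 13.
This gives hospital_load = 3*contact_cap - 20.
Require 3*contact_cap - 20 ≤ 4, so contact_cap ≤ 8.
The largest integer in [-3, 14] satisfying this is 8.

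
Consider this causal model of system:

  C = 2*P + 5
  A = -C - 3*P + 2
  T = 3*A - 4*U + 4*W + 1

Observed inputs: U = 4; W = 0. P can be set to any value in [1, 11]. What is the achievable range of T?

Substituting into the A equation gives A = -5*P - 3.
Substituting into the T equation gives T = -15*P - 24.
Linear in P, so extremes are at the endpoints: P = 1 gives T = -39; P = 11 gives T = -189.

-189 to -39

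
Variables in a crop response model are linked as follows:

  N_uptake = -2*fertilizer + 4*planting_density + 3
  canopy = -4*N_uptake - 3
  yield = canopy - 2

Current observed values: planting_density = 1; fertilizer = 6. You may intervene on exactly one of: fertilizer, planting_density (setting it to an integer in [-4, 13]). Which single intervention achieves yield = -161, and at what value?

Intervening on fertilizer: yield = 8*fertilizer - 33. Reaching -161 requires fertilizer = -16, outside [-4, 13].
Intervening on planting_density: with other inputs at their observed values, yield = -16*planting_density + 31. Solving for -161 gives planting_density = 12, within [-4, 13].

set planting_density = 12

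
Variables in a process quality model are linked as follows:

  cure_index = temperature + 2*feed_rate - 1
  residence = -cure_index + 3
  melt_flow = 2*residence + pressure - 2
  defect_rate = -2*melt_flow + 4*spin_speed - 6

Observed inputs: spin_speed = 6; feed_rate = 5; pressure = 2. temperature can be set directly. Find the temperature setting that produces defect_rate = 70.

temperature = 7

Substituting into the cure_index equation gives cure_index = temperature + 9.
residence becomes -temperature - 6.
Substituting into the melt_flow equation gives melt_flow = -2*temperature - 12.
defect_rate becomes 4*temperature + 42.
Solve 4*temperature + 42 = 70: temperature = (70 - 42) / 4 = 7.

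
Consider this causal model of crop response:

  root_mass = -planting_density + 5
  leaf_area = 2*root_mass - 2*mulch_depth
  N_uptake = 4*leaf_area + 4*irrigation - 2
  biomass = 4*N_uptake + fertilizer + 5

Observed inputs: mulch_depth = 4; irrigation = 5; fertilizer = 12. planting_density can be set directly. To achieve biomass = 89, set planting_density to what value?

planting_density = 1

Substituting into the leaf_area equation gives leaf_area = -2*planting_density + 2.
Substituting into the N_uptake equation gives N_uptake = -8*planting_density + 26.
Substituting into the biomass equation gives biomass = -32*planting_density + 121.
Solve -32*planting_density + 121 = 89: planting_density = (89 - 121) / -32 = 1.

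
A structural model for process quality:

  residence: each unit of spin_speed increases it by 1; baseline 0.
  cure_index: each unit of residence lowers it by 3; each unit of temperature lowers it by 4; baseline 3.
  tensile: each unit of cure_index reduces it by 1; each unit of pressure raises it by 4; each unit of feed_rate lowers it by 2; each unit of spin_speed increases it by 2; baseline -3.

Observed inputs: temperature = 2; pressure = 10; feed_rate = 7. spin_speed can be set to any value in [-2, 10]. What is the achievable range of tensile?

Substituting into the cure_index equation gives cure_index = -3*spin_speed - 5.
Substituting into the tensile equation gives tensile = 5*spin_speed + 28.
Linear in spin_speed, so extremes are at the endpoints: spin_speed = -2 gives tensile = 18; spin_speed = 10 gives tensile = 78.

18 to 78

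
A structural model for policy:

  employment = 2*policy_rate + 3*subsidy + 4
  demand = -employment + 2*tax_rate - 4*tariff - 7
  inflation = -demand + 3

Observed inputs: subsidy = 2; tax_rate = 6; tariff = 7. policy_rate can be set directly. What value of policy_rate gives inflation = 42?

Substituting into the employment equation gives employment = 2*policy_rate + 10.
So demand = -2*policy_rate - 33.
Substituting into the inflation equation gives inflation = 2*policy_rate + 36.
Solve 2*policy_rate + 36 = 42: policy_rate = (42 - 36) / 2 = 3.

policy_rate = 3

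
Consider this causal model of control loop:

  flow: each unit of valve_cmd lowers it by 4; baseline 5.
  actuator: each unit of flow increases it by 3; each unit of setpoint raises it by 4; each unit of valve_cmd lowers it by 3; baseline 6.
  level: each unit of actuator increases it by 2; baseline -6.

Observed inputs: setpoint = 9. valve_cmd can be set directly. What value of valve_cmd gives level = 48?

valve_cmd = 2

Substituting into the actuator equation gives actuator = -15*valve_cmd + 57.
So level = -30*valve_cmd + 108.
Solve -30*valve_cmd + 108 = 48: valve_cmd = (48 - 108) / -30 = 2.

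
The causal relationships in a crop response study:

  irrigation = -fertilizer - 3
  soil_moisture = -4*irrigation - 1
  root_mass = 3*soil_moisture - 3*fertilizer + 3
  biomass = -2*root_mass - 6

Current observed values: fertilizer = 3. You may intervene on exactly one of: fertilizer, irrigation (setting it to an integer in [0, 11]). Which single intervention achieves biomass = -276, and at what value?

set fertilizer = 11

Intervening on fertilizer: with other inputs at their observed values, biomass = -18*fertilizer - 78. Solving for -276 gives fertilizer = 11, within [0, 11].
Intervening on irrigation: biomass = 24*irrigation + 12. Reaching -276 requires irrigation = -12, outside [0, 11].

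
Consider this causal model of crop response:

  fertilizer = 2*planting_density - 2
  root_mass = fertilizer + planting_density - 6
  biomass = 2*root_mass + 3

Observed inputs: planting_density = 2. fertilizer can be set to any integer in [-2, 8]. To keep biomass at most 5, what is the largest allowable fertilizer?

fertilizer = 5

Intervening on fertilizer fixes its value directly, overriding its dependence on planting_density.
Substituting into the root_mass equation gives root_mass = fertilizer - 4.
Substituting into the biomass equation gives biomass = 2*fertilizer - 5.
Require 2*fertilizer - 5 ≤ 5, so fertilizer ≤ 5.
The largest integer in [-2, 8] satisfying this is 5.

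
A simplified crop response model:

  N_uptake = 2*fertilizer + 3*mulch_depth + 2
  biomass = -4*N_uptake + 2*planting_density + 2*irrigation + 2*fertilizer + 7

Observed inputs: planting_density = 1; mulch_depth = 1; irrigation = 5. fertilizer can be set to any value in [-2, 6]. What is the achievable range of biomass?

Substituting into the N_uptake equation gives N_uptake = 2*fertilizer + 5.
This gives biomass = -6*fertilizer - 1.
Linear in fertilizer, so extremes are at the endpoints: fertilizer = -2 gives biomass = 11; fertilizer = 6 gives biomass = -37.

-37 to 11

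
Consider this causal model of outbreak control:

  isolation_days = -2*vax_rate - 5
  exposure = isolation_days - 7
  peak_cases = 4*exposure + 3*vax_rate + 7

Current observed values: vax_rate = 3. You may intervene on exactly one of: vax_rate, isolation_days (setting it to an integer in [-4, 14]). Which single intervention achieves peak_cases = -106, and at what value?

set vax_rate = 13

Intervening on vax_rate: with other inputs at their observed values, peak_cases = -5*vax_rate - 41. Solving for -106 gives vax_rate = 13, within [-4, 14].
Intervening on isolation_days: peak_cases = 4*isolation_days - 12. Reaching -106 requires isolation_days = -47/2, not an integer.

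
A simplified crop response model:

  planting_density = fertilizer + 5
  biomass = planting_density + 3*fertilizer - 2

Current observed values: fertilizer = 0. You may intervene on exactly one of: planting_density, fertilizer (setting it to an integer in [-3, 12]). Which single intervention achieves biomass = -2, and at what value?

set planting_density = 0

Intervening on planting_density: with other inputs at their observed values, biomass = planting_density - 2. Solving for -2 gives planting_density = 0, within [-3, 12].
Intervening on fertilizer: biomass = 4*fertilizer + 3. Reaching -2 requires fertilizer = -5/4, not an integer.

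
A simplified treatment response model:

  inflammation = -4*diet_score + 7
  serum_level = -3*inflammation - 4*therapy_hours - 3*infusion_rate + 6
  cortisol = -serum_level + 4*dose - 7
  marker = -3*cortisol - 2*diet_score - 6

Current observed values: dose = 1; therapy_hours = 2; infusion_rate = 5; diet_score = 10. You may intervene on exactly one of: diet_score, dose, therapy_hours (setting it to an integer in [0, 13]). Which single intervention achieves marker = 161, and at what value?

set diet_score = 8

Intervening on diet_score: with other inputs at their observed values, marker = 34*diet_score - 111. Solving for 161 gives diet_score = 8, within [0, 13].
Intervening on dose: marker = -12*dose + 241. Reaching 161 requires dose = 20/3, not an integer.
Intervening on therapy_hours: marker = -12*therapy_hours + 253. Reaching 161 requires therapy_hours = 23/3, not an integer.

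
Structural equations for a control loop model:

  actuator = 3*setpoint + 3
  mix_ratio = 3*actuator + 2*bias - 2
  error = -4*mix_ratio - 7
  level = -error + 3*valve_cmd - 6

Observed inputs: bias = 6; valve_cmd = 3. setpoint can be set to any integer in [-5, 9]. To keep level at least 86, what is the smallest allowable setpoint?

setpoint = 0

Substituting into the mix_ratio equation gives mix_ratio = 9*setpoint + 19.
Substituting into the error equation gives error = -36*setpoint - 83.
Substituting into the level equation gives level = 36*setpoint + 86.
Require 36*setpoint + 86 ≥ 86, so setpoint ≥ 0.
The smallest integer in [-5, 9] satisfying this is 0.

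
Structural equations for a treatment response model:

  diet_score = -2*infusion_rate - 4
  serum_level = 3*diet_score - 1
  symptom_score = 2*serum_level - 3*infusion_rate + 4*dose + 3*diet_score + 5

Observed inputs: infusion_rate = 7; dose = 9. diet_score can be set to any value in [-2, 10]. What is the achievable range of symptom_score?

Intervening on diet_score fixes its value directly, overriding its dependence on infusion_rate.
Substituting into the symptom_score equation gives symptom_score = 9*diet_score + 18.
Linear in diet_score, so extremes are at the endpoints: diet_score = -2 gives symptom_score = 0; diet_score = 10 gives symptom_score = 108.

0 to 108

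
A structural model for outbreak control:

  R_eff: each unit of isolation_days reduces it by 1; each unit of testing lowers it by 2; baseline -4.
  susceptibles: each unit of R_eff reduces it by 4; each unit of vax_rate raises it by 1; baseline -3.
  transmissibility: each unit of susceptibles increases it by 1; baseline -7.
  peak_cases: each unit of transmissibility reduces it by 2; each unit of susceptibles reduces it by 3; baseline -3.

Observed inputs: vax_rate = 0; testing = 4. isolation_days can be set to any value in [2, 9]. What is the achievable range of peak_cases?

Substituting into the R_eff equation gives R_eff = -isolation_days - 12.
Substituting into the susceptibles equation gives susceptibles = 4*isolation_days + 45.
transmissibility becomes 4*isolation_days + 38.
This gives peak_cases = -20*isolation_days - 214.
Linear in isolation_days, so extremes are at the endpoints: isolation_days = 2 gives peak_cases = -254; isolation_days = 9 gives peak_cases = -394.

-394 to -254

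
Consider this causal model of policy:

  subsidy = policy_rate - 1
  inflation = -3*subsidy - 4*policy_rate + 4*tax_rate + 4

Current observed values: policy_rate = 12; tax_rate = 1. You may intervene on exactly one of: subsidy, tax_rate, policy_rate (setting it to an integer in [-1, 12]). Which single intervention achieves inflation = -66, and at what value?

set policy_rate = 11

Intervening on subsidy: inflation = -3*subsidy - 40. Reaching -66 requires subsidy = 26/3, not an integer.
Intervening on tax_rate: inflation = 4*tax_rate - 77. Reaching -66 requires tax_rate = 11/4, not an integer.
Intervening on policy_rate: with other inputs at their observed values, inflation = -7*policy_rate + 11. Solving for -66 gives policy_rate = 11, within [-1, 12].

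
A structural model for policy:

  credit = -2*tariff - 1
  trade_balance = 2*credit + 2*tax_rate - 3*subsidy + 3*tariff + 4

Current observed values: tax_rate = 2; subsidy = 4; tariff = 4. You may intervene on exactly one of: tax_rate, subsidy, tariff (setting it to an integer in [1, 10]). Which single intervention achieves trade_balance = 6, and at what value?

set tax_rate = 10

Intervening on tax_rate: with other inputs at their observed values, trade_balance = 2*tax_rate - 14. Solving for 6 gives tax_rate = 10, within [1, 10].
Intervening on subsidy: trade_balance = -3*subsidy + 2. Reaching 6 requires subsidy = -4/3, not an integer.
Intervening on tariff: trade_balance = -tariff - 6. Reaching 6 requires tariff = -12, outside [1, 10].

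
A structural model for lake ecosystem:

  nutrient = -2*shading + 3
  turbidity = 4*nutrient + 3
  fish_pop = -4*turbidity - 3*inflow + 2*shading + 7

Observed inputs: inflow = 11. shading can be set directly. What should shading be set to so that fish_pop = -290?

shading = -6

Substituting into the turbidity equation gives turbidity = -8*shading + 15.
Substituting into the fish_pop equation gives fish_pop = 34*shading - 86.
Solve 34*shading - 86 = -290: shading = (-290 + 86) / 34 = -6.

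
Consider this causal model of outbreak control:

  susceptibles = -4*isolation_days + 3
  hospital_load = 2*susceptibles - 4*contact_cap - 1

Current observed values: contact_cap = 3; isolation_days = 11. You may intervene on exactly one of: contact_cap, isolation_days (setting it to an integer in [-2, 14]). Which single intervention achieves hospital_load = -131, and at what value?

set contact_cap = 12

Intervening on contact_cap: with other inputs at their observed values, hospital_load = -4*contact_cap - 83. Solving for -131 gives contact_cap = 12, within [-2, 14].
Intervening on isolation_days: hospital_load = -8*isolation_days - 7. Reaching -131 requires isolation_days = 31/2, not an integer.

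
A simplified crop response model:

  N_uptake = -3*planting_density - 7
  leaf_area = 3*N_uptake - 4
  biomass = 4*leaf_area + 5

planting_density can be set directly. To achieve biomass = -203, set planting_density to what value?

planting_density = 3

Substituting into the leaf_area equation gives leaf_area = -9*planting_density - 25.
Substituting into the biomass equation gives biomass = -36*planting_density - 95.
Solve -36*planting_density - 95 = -203: planting_density = (-203 + 95) / -36 = 3.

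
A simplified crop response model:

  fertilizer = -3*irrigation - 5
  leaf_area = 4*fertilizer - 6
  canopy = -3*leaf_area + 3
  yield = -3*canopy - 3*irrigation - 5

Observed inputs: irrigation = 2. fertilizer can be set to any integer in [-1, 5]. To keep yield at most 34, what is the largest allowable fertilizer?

fertilizer = 3

Intervening on fertilizer fixes its value directly, overriding its dependence on irrigation.
Substituting into the canopy equation gives canopy = -12*fertilizer + 21.
Substituting into the yield equation gives yield = 36*fertilizer - 74.
Require 36*fertilizer - 74 ≤ 34, so fertilizer ≤ 3.
The largest integer in [-1, 5] satisfying this is 3.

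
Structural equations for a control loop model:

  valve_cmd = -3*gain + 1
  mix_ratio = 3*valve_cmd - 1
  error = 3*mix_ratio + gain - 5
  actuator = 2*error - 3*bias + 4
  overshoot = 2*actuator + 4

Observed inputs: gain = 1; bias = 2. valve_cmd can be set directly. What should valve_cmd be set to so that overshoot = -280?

Intervening on valve_cmd fixes its value directly, overriding its dependence on gain.
Substituting into the error equation gives error = 9*valve_cmd - 7.
This gives actuator = 18*valve_cmd - 16.
Substituting into the overshoot equation gives overshoot = 36*valve_cmd - 28.
Solve 36*valve_cmd - 28 = -280: valve_cmd = (-280 + 28) / 36 = -7.

valve_cmd = -7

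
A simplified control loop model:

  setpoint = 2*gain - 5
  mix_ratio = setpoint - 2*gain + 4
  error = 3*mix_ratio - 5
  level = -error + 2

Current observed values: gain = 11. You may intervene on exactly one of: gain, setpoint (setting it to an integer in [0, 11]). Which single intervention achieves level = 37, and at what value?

set setpoint = 8

Intervening on gain: the paths from gain to level cancel (net effect zero), leaving level = 10; 37 is unreachable this way.
Intervening on setpoint: with other inputs at their observed values, level = -3*setpoint + 61. Solving for 37 gives setpoint = 8, within [0, 11].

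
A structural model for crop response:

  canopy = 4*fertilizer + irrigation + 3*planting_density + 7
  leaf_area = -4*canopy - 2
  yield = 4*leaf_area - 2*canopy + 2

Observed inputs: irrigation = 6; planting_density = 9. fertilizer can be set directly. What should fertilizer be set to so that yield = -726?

fertilizer = 0

Substituting into the canopy equation gives canopy = 4*fertilizer + 40.
leaf_area becomes -16*fertilizer - 162.
Substituting into the yield equation gives yield = -72*fertilizer - 726.
Solve -72*fertilizer - 726 = -726: fertilizer = (-726 + 726) / -72 = 0.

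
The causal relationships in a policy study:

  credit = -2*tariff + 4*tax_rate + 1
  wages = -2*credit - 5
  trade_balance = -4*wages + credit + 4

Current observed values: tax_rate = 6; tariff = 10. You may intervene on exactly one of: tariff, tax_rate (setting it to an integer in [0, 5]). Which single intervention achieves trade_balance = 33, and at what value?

set tax_rate = 5

Intervening on tariff: trade_balance = -18*tariff + 249. Reaching 33 requires tariff = 12, outside [0, 5].
Intervening on tax_rate: with other inputs at their observed values, trade_balance = 36*tax_rate - 147. Solving for 33 gives tax_rate = 5, within [0, 5].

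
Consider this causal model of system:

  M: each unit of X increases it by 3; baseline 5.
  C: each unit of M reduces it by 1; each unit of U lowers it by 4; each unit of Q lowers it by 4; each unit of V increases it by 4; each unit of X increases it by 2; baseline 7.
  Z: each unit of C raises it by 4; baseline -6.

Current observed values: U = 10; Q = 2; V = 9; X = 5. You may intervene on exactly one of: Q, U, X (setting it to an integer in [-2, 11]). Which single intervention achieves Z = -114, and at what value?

set Q = 5

Intervening on Q: with other inputs at their observed values, Z = -16*Q - 34. Solving for -114 gives Q = 5, within [-2, 11].
Intervening on U: Z = -16*U + 94. Reaching -114 requires U = 13, outside [-2, 11].
Intervening on X: Z = -4*X - 46. Reaching -114 requires X = 17, outside [-2, 11].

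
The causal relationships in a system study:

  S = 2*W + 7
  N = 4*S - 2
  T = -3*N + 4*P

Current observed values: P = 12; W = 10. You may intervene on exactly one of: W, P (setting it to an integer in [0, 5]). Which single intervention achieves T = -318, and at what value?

set P = 0

Intervening on W: T = -24*W - 30. Reaching -318 requires W = 12, outside [0, 5].
Intervening on P: with other inputs at their observed values, T = 4*P - 318. Solving for -318 gives P = 0, within [0, 5].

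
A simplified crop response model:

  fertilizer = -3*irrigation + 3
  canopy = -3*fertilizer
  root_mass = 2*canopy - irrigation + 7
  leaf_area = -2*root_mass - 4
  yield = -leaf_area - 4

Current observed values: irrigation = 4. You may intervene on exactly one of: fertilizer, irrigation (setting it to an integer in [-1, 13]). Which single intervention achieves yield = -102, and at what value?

Intervening on fertilizer: with other inputs at their observed values, yield = -12*fertilizer + 6. Solving for -102 gives fertilizer = 9, within [-1, 13].
Intervening on irrigation: yield = 34*irrigation - 22. Reaching -102 requires irrigation = -40/17, not an integer.

set fertilizer = 9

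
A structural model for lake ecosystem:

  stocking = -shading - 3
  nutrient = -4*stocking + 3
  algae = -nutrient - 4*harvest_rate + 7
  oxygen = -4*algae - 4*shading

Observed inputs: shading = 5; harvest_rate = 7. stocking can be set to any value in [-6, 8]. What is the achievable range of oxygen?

-52 to 172

Intervening on stocking fixes its value directly, overriding its dependence on shading.
Substituting into the algae equation gives algae = 4*stocking - 24.
oxygen becomes -16*stocking + 76.
Linear in stocking, so extremes are at the endpoints: stocking = -6 gives oxygen = 172; stocking = 8 gives oxygen = -52.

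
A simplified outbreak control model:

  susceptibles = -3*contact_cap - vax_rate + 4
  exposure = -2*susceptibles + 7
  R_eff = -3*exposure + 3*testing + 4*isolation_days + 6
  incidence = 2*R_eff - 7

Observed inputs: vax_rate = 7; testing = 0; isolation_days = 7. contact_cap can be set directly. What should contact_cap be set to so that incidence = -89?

Substituting into the susceptibles equation gives susceptibles = -3*contact_cap - 3.
Substituting into the exposure equation gives exposure = 6*contact_cap + 13.
Substituting into the R_eff equation gives R_eff = -18*contact_cap - 5.
So incidence = -36*contact_cap - 17.
Solve -36*contact_cap - 17 = -89: contact_cap = (-89 + 17) / -36 = 2.

contact_cap = 2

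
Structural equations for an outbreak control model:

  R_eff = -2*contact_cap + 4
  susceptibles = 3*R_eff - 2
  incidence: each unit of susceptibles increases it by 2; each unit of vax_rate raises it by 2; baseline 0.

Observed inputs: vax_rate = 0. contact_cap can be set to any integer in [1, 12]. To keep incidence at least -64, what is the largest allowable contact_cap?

Substituting into the susceptibles equation gives susceptibles = -6*contact_cap + 10.
Substituting into the incidence equation gives incidence = -12*contact_cap + 20.
Require -12*contact_cap + 20 ≥ -64, so contact_cap ≤ 7.
The largest integer in [1, 12] satisfying this is 7.

contact_cap = 7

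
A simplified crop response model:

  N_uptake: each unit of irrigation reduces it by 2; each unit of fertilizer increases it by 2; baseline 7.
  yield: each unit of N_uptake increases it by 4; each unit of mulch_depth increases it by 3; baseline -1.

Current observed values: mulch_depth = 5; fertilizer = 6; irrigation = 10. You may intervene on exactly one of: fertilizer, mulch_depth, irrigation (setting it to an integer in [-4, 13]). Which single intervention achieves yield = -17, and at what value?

set mulch_depth = -4

Intervening on fertilizer: yield = 8*fertilizer - 38. Reaching -17 requires fertilizer = 21/8, not an integer.
Intervening on mulch_depth: with other inputs at their observed values, yield = 3*mulch_depth - 5. Solving for -17 gives mulch_depth = -4, within [-4, 13].
Intervening on irrigation: yield = -8*irrigation + 90. Reaching -17 requires irrigation = 107/8, not an integer.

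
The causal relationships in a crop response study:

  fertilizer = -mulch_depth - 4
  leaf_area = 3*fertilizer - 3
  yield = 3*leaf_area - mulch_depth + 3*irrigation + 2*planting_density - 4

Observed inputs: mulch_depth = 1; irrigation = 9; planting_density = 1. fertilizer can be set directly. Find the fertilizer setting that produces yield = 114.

fertilizer = 11

Intervening on fertilizer fixes its value directly, overriding its dependence on mulch_depth.
Substituting into the yield equation gives yield = 9*fertilizer + 15.
Solve 9*fertilizer + 15 = 114: fertilizer = (114 - 15) / 9 = 11.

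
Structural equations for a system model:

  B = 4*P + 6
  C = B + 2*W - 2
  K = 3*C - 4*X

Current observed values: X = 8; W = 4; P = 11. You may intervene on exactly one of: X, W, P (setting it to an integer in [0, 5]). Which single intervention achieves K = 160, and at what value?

Intervening on X: with other inputs at their observed values, K = -4*X + 168. Solving for 160 gives X = 2, within [0, 5].
Intervening on W: K = 6*W + 112. Reaching 160 requires W = 8, outside [0, 5].
Intervening on P: K = 12*P + 4. Reaching 160 requires P = 13, outside [0, 5].

set X = 2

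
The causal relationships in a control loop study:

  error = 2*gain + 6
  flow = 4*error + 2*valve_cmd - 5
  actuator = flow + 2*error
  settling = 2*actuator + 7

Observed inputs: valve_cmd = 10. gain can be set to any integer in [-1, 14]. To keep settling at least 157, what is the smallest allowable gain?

Substituting into the flow equation gives flow = 8*gain + 39.
actuator becomes 12*gain + 51.
Substituting into the settling equation gives settling = 24*gain + 109.
Require 24*gain + 109 ≥ 157, so gain ≥ 2.
The smallest integer in [-1, 14] satisfying this is 2.

gain = 2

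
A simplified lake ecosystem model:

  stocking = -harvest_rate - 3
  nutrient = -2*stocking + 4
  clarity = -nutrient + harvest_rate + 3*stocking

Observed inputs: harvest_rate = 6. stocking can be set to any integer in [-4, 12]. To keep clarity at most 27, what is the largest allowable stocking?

stocking = 5

Intervening on stocking fixes its value directly, overriding its dependence on harvest_rate.
Substituting into the clarity equation gives clarity = 5*stocking + 2.
Require 5*stocking + 2 ≤ 27, so stocking ≤ 5.
The largest integer in [-4, 12] satisfying this is 5.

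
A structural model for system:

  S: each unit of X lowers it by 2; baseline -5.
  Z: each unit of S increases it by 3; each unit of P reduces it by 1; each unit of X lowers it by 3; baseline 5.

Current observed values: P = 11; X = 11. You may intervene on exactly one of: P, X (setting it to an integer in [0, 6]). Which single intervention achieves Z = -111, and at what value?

set P = 2

Intervening on P: with other inputs at their observed values, Z = -P - 109. Solving for -111 gives P = 2, within [0, 6].
Intervening on X: Z = -9*X - 21. Reaching -111 requires X = 10, outside [0, 6].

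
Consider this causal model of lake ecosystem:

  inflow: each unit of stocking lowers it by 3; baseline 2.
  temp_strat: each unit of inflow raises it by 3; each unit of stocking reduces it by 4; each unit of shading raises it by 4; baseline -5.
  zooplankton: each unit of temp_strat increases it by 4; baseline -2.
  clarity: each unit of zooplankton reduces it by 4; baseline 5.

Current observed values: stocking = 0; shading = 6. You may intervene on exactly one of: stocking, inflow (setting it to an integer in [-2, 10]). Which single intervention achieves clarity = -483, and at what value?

Intervening on stocking: clarity = 208*stocking - 387. Reaching -483 requires stocking = -6/13, not an integer.
Intervening on inflow: with other inputs at their observed values, clarity = -48*inflow - 291. Solving for -483 gives inflow = 4, within [-2, 10].

set inflow = 4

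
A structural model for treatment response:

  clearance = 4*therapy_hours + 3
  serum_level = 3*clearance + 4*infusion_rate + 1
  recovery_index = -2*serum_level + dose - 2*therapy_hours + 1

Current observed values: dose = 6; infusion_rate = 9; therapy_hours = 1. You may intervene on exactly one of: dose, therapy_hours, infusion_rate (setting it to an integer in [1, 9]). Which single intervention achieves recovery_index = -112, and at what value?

Intervening on dose: with other inputs at their observed values, recovery_index = dose - 117. Solving for -112 gives dose = 5, within [1, 9].
Intervening on therapy_hours: recovery_index = -26*therapy_hours - 85. Reaching -112 requires therapy_hours = 27/26, not an integer.
Intervening on infusion_rate: recovery_index = -8*infusion_rate - 39. Reaching -112 requires infusion_rate = 73/8, not an integer.

set dose = 5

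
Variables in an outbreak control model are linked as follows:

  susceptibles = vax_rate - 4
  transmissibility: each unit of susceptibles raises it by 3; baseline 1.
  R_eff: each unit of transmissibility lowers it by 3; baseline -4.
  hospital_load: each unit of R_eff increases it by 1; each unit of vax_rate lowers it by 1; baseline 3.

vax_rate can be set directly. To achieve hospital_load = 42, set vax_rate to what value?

Substituting into the transmissibility equation gives transmissibility = 3*vax_rate - 11.
So R_eff = -9*vax_rate + 29.
This gives hospital_load = -10*vax_rate + 32.
Solve -10*vax_rate + 32 = 42: vax_rate = (42 - 32) / -10 = -1.

vax_rate = -1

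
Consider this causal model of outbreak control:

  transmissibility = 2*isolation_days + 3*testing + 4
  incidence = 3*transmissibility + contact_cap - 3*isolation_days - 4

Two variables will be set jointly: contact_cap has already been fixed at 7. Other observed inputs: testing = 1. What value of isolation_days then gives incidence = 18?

isolation_days = -2

With contact_cap held at 7:
Substituting into the transmissibility equation gives transmissibility = 2*isolation_days + 7.
So incidence = 3*isolation_days + 24.
Solve 3*isolation_days + 24 = 18: isolation_days = (18 - 24) / 3 = -2.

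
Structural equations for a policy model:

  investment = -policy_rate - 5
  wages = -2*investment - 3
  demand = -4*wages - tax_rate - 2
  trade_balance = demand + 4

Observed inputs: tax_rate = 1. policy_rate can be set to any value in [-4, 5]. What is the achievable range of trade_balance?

-67 to 5

Substituting into the wages equation gives wages = 2*policy_rate + 7.
Substituting into the demand equation gives demand = -8*policy_rate - 31.
So trade_balance = -8*policy_rate - 27.
Linear in policy_rate, so extremes are at the endpoints: policy_rate = -4 gives trade_balance = 5; policy_rate = 5 gives trade_balance = -67.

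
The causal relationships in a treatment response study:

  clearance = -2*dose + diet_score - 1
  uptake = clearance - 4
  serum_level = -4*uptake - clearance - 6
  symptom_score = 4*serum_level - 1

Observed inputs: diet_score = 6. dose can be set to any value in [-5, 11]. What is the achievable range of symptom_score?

-261 to 379

Substituting into the clearance equation gives clearance = -2*dose + 5.
Substituting into the uptake equation gives uptake = -2*dose + 1.
So serum_level = 10*dose - 15.
symptom_score becomes 40*dose - 61.
Linear in dose, so extremes are at the endpoints: dose = -5 gives symptom_score = -261; dose = 11 gives symptom_score = 379.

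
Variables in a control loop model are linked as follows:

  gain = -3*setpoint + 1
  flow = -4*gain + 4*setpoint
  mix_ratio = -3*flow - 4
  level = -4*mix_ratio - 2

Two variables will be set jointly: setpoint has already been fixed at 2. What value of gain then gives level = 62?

With setpoint held at 2:
Intervening on gain fixes its value directly, overriding its dependence on setpoint.
Substituting into the flow equation gives flow = -4*gain + 8.
mix_ratio becomes 12*gain - 28.
Substituting into the level equation gives level = -48*gain + 110.
Solve -48*gain + 110 = 62: gain = (62 - 110) / -48 = 1.

gain = 1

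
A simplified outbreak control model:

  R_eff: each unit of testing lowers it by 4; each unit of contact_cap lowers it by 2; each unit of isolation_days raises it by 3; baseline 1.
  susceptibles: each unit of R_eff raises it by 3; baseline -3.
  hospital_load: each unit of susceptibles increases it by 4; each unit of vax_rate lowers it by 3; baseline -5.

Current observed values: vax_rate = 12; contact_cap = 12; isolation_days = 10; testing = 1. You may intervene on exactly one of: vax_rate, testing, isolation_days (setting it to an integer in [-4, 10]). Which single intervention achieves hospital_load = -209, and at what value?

set testing = 5

Intervening on vax_rate: hospital_load = -3*vax_rate + 19. Reaching -209 requires vax_rate = 76, outside [-4, 10].
Intervening on testing: with other inputs at their observed values, hospital_load = -48*testing + 31. Solving for -209 gives testing = 5, within [-4, 10].
Intervening on isolation_days: hospital_load = 36*isolation_days - 377. Reaching -209 requires isolation_days = 14/3, not an integer.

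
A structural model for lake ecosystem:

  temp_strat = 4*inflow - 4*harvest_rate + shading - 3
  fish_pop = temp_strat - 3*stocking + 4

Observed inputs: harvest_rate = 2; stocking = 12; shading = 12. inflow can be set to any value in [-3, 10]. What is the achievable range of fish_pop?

Substituting into the temp_strat equation gives temp_strat = 4*inflow + 1.
This gives fish_pop = 4*inflow - 31.
Linear in inflow, so extremes are at the endpoints: inflow = -3 gives fish_pop = -43; inflow = 10 gives fish_pop = 9.

-43 to 9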